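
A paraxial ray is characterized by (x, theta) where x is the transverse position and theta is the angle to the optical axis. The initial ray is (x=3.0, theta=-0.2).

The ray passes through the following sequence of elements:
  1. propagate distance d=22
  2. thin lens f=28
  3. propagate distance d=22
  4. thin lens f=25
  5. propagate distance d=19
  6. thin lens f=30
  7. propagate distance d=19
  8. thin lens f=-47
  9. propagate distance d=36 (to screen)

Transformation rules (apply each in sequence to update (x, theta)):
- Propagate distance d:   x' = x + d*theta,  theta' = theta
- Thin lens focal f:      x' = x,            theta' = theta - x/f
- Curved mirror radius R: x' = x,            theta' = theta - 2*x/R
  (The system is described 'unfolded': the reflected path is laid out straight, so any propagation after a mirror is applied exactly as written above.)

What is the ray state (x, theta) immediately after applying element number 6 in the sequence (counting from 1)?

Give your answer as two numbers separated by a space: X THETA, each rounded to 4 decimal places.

Initial: x=3.0000 theta=-0.2000
After 1 (propagate distance d=22): x=-1.4000 theta=-0.2000
After 2 (thin lens f=28): x=-1.4000 theta=-0.1500
After 3 (propagate distance d=22): x=-4.7000 theta=-0.1500
After 4 (thin lens f=25): x=-4.7000 theta=0.0380
After 5 (propagate distance d=19): x=-3.9780 theta=0.0380
After 6 (thin lens f=30): x=-3.9780 theta=0.1706
Rounded to 4 decimal places: x = -3.9780, theta = 0.1706

Answer: -3.9780 0.1706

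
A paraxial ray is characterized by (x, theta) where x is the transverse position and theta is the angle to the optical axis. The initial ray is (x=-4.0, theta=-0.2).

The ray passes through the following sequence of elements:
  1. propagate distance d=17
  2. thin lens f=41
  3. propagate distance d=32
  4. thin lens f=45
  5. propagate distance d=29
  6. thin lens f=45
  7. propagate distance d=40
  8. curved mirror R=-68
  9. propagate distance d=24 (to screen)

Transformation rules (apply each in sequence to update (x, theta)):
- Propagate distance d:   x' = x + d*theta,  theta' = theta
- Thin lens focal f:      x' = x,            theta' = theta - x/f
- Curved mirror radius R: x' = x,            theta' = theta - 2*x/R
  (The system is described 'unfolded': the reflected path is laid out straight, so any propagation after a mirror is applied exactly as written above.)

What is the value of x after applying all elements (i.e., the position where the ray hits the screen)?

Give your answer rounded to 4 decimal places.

Initial: x=-4.0000 theta=-0.2000
After 1 (propagate distance d=17): x=-7.4000 theta=-0.2000
After 2 (thin lens f=41): x=-7.4000 theta=-4/205 (≈-0.0195)
After 3 (propagate distance d=32): x=-329/41 (≈-8.0244) theta=-4/205 (≈-0.0195)
After 4 (thin lens f=45): x=-329/41 (≈-8.0244) theta=293/1845 (≈0.1588)
After 5 (propagate distance d=29): x=-6308/1845 (≈-3.4190) theta=293/1845 (≈0.1588)
After 6 (thin lens f=45): x=-6308/1845 (≈-3.4190) theta=19493/83025 (≈0.2348)
After 7 (propagate distance d=40): x=99172/16605 (≈5.9724) theta=19493/83025 (≈0.2348)
After 8 (curved mirror R=-68): x=99172/16605 (≈5.9724) theta=579311/1411425 (≈0.4104)
After 9 (propagate distance d=24 (to screen)): x=22333084/1411425 (≈15.8231) theta=579311/1411425 (≈0.4104)
Rounded to 4 decimal places: x = 15.8231

Answer: 15.8231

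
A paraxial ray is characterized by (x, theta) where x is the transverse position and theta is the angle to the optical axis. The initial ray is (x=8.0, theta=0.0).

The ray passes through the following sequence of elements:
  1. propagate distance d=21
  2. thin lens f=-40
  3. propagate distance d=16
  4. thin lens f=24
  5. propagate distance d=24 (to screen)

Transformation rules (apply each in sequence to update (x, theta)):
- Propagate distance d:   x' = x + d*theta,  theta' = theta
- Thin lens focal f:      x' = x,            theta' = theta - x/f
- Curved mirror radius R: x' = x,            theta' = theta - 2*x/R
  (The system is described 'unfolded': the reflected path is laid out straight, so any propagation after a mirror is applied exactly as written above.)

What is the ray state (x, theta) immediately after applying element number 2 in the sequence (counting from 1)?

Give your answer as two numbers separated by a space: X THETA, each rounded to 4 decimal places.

Initial: x=8.0000 theta=0.0000
After 1 (propagate distance d=21): x=8.0000 theta=0.0000
After 2 (thin lens f=-40): x=8.0000 theta=0.2000
Rounded to 4 decimal places: x = 8.0000, theta = 0.2000

Answer: 8.0000 0.2000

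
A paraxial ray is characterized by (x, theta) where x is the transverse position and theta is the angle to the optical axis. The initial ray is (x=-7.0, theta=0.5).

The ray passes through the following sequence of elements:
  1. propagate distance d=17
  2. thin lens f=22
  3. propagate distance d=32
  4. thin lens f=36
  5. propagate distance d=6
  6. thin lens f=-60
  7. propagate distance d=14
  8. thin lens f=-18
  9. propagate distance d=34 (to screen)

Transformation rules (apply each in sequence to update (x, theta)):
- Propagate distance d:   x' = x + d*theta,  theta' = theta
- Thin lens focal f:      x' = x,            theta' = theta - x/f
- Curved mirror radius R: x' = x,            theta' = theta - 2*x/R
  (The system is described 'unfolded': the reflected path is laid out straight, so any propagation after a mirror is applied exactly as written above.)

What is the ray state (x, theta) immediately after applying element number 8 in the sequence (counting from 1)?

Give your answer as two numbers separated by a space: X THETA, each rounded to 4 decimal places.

Answer: 19.0275 1.3193

Derivation:
Initial: x=-7.0000 theta=0.5000
After 1 (propagate distance d=17): x=1.5000 theta=0.5000
After 2 (thin lens f=22): x=1.5000 theta=19/44 (≈0.4318)
After 3 (propagate distance d=32): x=337/22 (≈15.3182) theta=19/44 (≈0.4318)
After 4 (thin lens f=36): x=337/22 (≈15.3182) theta=5/792 (≈0.0063)
After 5 (propagate distance d=6): x=2027/132 (≈15.3561) theta=5/792 (≈0.0063)
After 6 (thin lens f=-60): x=2027/132 (≈15.3561) theta=2077/7920 (≈0.2622)
After 7 (propagate distance d=14): x=75349/3960 (≈19.0275) theta=2077/7920 (≈0.2622)
After 8 (thin lens f=-18): x=75349/3960 (≈19.0275) theta=47021/35640 (≈1.3193)
Rounded to 4 decimal places: x = 19.0275, theta = 1.3193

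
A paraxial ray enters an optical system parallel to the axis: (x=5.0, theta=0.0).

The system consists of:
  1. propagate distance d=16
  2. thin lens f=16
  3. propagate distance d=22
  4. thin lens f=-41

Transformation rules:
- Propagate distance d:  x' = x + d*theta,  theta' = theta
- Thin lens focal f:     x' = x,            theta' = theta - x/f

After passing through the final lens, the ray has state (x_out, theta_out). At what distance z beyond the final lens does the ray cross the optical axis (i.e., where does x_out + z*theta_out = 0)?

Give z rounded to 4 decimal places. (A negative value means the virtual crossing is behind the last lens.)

Initial: x=5.0000 theta=0.0000
After 1 (propagate distance d=16): x=5.0000 theta=0.0000
After 2 (thin lens f=16): x=5.0000 theta=-0.3125
After 3 (propagate distance d=22): x=-1.8750 theta=-0.3125
After 4 (thin lens f=-41): x=-1.8750 theta=-235/656 (≈-0.3582)
z_focus = -x_out/theta_out = -(-1.8750)/(-235/656) = -246/47 ≈ -5.2340
Rounded to 4 decimal places: z = -5.2340

Answer: -5.2340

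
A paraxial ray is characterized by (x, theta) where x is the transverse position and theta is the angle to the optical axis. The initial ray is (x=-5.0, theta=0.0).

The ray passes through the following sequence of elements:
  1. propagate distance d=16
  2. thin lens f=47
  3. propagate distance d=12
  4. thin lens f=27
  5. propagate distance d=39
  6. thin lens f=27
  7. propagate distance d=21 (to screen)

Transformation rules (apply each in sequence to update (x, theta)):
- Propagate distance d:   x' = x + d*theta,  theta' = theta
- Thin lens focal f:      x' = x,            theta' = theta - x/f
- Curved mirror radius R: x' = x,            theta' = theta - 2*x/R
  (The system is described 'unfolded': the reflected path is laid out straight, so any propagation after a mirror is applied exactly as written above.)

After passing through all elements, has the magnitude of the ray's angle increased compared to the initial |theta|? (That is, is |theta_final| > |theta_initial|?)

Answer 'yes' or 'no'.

Initial: x=-5.0000 theta=0.0000
After 1 (propagate distance d=16): x=-5.0000 theta=0.0000
After 2 (thin lens f=47): x=-5.0000 theta=5/47 (≈0.1064)
After 3 (propagate distance d=12): x=-175/47 (≈-3.7234) theta=5/47 (≈0.1064)
After 4 (thin lens f=27): x=-175/47 (≈-3.7234) theta=310/1269 (≈0.2443)
After 5 (propagate distance d=39): x=2455/423 (≈5.8038) theta=310/1269 (≈0.2443)
After 6 (thin lens f=27): x=2455/423 (≈5.8038) theta=335/11421 (≈0.0293)
After 7 (propagate distance d=21 (to screen)): x=520/81 (≈6.4198) theta=335/11421 (≈0.0293)
|theta_initial|=0.0000 |theta_final|=335/11421 (≈0.0293) -> increased

Answer: yes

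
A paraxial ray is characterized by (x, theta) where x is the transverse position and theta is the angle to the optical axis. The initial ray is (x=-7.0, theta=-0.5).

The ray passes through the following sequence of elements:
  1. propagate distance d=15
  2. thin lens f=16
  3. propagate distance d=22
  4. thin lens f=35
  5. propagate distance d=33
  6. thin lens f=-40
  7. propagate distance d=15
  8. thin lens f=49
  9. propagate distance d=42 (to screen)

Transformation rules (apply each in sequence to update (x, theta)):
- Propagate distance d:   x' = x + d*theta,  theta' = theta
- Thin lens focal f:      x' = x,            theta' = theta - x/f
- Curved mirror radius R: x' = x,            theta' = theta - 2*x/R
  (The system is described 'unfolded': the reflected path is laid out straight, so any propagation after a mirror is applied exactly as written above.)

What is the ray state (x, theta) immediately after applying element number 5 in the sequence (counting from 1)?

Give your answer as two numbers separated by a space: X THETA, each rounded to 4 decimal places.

Initial: x=-7.0000 theta=-0.5000
After 1 (propagate distance d=15): x=-14.5000 theta=-0.5000
After 2 (thin lens f=16): x=-14.5000 theta=13/32 (≈0.4063)
After 3 (propagate distance d=22): x=-5.5625 theta=13/32 (≈0.4063)
After 4 (thin lens f=35): x=-5.5625 theta=633/1120 (≈0.5652)
After 5 (propagate distance d=33): x=14659/1120 (≈13.0884) theta=633/1120 (≈0.5652)
Rounded to 4 decimal places: x = 13.0884, theta = 0.5652

Answer: 13.0884 0.5652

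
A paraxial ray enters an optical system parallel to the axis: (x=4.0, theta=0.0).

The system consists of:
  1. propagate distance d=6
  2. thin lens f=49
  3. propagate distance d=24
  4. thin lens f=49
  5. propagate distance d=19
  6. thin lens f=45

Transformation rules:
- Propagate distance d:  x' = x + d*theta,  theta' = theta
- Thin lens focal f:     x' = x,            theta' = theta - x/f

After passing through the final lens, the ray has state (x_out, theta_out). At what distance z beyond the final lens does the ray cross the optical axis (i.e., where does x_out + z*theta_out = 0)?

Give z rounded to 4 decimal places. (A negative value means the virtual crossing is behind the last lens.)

Answer: -2.5865

Derivation:
Initial: x=4.0000 theta=0.0000
After 1 (propagate distance d=6): x=4.0000 theta=0.0000
After 2 (thin lens f=49): x=4.0000 theta=-4/49 (≈-0.0816)
After 3 (propagate distance d=24): x=100/49 (≈2.0408) theta=-4/49 (≈-0.0816)
After 4 (thin lens f=49): x=100/49 (≈2.0408) theta=-296/2401 (≈-0.1233)
After 5 (propagate distance d=19): x=-724/2401 (≈-0.3015) theta=-296/2401 (≈-0.1233)
After 6 (thin lens f=45): x=-724/2401 (≈-0.3015) theta=-12596/108045 (≈-0.1166)
z_focus = -x_out/theta_out = -(-724/2401)/(-12596/108045) = -8145/3149 ≈ -2.5865
Rounded to 4 decimal places: z = -2.5865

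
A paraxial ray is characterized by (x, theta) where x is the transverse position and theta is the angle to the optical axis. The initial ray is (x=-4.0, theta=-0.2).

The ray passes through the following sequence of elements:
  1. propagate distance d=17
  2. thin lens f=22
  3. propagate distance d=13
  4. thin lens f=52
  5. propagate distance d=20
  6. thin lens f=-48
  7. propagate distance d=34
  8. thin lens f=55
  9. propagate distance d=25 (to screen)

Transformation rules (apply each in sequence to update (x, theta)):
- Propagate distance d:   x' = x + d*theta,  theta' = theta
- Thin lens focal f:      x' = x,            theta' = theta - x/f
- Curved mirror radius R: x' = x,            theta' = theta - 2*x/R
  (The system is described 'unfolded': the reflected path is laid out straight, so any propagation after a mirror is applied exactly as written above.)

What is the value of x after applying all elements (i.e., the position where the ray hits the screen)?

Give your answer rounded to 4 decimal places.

Initial: x=-4.0000 theta=-0.2000
After 1 (propagate distance d=17): x=-7.4000 theta=-0.2000
After 2 (thin lens f=22): x=-7.4000 theta=3/22 (≈0.1364)
After 3 (propagate distance d=13): x=-619/110 (≈-5.6273) theta=3/22 (≈0.1364)
After 4 (thin lens f=52): x=-619/110 (≈-5.6273) theta=1399/5720 (≈0.2446)
After 5 (propagate distance d=20): x=-526/715 (≈-0.7357) theta=1399/5720 (≈0.2446)
After 6 (thin lens f=-48): x=-526/715 (≈-0.7357) theta=1967/8580 (≈0.2293)
After 7 (propagate distance d=34): x=2753/390 (≈7.0590) theta=1967/8580 (≈0.2293)
After 8 (thin lens f=55): x=2753/390 (≈7.0590) theta=111/1100 (≈0.1009)
After 9 (propagate distance d=25 (to screen)): x=82211/8580 (≈9.5817) theta=111/1100 (≈0.1009)
Rounded to 4 decimal places: x = 9.5817

Answer: 9.5817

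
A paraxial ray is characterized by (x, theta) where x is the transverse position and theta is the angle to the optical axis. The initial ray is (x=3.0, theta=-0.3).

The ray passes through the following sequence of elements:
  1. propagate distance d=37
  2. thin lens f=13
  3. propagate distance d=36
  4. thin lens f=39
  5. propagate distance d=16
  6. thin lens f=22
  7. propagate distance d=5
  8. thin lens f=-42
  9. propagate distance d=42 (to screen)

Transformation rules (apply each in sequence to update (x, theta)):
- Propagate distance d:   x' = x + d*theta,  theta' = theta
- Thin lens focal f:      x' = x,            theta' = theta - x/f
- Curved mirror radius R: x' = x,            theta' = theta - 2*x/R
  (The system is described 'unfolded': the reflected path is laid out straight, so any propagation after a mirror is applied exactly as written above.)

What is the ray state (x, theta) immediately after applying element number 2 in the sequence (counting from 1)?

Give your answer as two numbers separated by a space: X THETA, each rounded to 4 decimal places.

Initial: x=3.0000 theta=-0.3000
After 1 (propagate distance d=37): x=-8.1000 theta=-0.3000
After 2 (thin lens f=13): x=-8.1000 theta=21/65 (≈0.3231)
Rounded to 4 decimal places: x = -8.1000, theta = 0.3231

Answer: -8.1000 0.3231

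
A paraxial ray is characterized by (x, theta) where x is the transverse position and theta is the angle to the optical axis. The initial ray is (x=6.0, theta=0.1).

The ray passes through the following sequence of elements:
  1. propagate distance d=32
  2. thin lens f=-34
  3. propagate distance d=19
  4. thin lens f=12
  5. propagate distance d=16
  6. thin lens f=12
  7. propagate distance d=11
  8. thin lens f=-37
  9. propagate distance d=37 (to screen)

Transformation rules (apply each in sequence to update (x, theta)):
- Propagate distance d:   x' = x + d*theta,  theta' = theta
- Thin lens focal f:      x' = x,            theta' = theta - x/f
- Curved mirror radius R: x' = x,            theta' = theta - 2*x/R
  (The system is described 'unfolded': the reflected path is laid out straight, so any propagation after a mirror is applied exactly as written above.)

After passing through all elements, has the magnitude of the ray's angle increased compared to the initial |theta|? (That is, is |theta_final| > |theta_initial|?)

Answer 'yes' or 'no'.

Answer: yes

Derivation:
Initial: x=6.0000 theta=0.1000
After 1 (propagate distance d=32): x=9.2000 theta=0.1000
After 2 (thin lens f=-34): x=9.2000 theta=63/170 (≈0.3706)
After 3 (propagate distance d=19): x=2761/170 (≈16.2412) theta=63/170 (≈0.3706)
After 4 (thin lens f=12): x=2761/170 (≈16.2412) theta=-401/408 (≈-0.9828)
After 5 (propagate distance d=16): x=263/510 (≈0.5157) theta=-401/408 (≈-0.9828)
After 6 (thin lens f=12): x=263/510 (≈0.5157) theta=-3139/3060 (≈-1.0258)
After 7 (propagate distance d=11): x=-32951/3060 (≈-10.7683) theta=-3139/3060 (≈-1.0258)
After 8 (thin lens f=-37): x=-32951/3060 (≈-10.7683) theta=-8283/6290 (≈-1.3169)
After 9 (propagate distance d=37 (to screen)): x=-36409/612 (≈-59.4918) theta=-8283/6290 (≈-1.3169)
|theta_initial|=0.1000 |theta_final|=8283/6290 (≈1.3169) -> increased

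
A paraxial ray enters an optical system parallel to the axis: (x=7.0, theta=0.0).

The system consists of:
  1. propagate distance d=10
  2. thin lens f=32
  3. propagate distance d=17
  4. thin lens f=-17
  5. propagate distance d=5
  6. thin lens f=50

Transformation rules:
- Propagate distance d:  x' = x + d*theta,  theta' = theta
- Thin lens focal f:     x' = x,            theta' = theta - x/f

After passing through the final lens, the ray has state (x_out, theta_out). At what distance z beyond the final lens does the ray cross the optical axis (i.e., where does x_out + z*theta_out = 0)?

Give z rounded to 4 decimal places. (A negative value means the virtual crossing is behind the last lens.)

Initial: x=7.0000 theta=0.0000
After 1 (propagate distance d=10): x=7.0000 theta=0.0000
After 2 (thin lens f=32): x=7.0000 theta=-7/32 (≈-0.2188)
After 3 (propagate distance d=17): x=105/32 (≈3.2813) theta=-7/32 (≈-0.2188)
After 4 (thin lens f=-17): x=105/32 (≈3.2813) theta=-7/272 (≈-0.0257)
After 5 (propagate distance d=5): x=1715/544 (≈3.1526) theta=-7/272 (≈-0.0257)
After 6 (thin lens f=50): x=1715/544 (≈3.1526) theta=-483/5440 (≈-0.0888)
z_focus = -x_out/theta_out = -(1715/544)/(-483/5440) = 2450/69 ≈ 35.5072
Rounded to 4 decimal places: z = 35.5072

Answer: 35.5072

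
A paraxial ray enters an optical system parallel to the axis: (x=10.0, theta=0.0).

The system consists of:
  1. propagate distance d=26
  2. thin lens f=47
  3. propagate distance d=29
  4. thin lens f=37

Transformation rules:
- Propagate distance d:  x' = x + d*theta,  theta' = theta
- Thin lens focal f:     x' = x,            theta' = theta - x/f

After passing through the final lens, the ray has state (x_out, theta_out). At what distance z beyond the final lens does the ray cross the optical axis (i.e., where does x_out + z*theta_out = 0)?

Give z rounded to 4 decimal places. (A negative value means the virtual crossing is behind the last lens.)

Initial: x=10.0000 theta=0.0000
After 1 (propagate distance d=26): x=10.0000 theta=0.0000
After 2 (thin lens f=47): x=10.0000 theta=-10/47 (≈-0.2128)
After 3 (propagate distance d=29): x=180/47 (≈3.8298) theta=-10/47 (≈-0.2128)
After 4 (thin lens f=37): x=180/47 (≈3.8298) theta=-550/1739 (≈-0.3163)
z_focus = -x_out/theta_out = -(180/47)/(-550/1739) = 666/55 ≈ 12.1091
Rounded to 4 decimal places: z = 12.1091

Answer: 12.1091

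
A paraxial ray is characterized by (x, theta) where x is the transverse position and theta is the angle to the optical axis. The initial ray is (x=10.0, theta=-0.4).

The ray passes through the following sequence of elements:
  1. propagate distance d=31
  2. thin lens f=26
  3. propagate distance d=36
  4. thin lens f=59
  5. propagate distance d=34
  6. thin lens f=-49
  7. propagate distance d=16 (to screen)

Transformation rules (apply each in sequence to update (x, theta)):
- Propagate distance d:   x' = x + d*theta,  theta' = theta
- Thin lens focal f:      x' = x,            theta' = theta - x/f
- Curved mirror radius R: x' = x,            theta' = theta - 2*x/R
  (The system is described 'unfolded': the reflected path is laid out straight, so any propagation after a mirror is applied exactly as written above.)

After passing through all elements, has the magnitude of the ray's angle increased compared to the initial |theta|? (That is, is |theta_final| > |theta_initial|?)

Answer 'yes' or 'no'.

Answer: yes

Derivation:
Initial: x=10.0000 theta=-0.4000
After 1 (propagate distance d=31): x=-2.4000 theta=-0.4000
After 2 (thin lens f=26): x=-2.4000 theta=-4/13 (≈-0.3077)
After 3 (propagate distance d=36): x=-876/65 (≈-13.4769) theta=-4/13 (≈-0.3077)
After 4 (thin lens f=59): x=-876/65 (≈-13.4769) theta=-304/3835 (≈-0.0793)
After 5 (propagate distance d=34): x=-12404/767 (≈-16.1721) theta=-304/3835 (≈-0.0793)
After 6 (thin lens f=-49): x=-12404/767 (≈-16.1721) theta=-10988/26845 (≈-0.4093)
After 7 (propagate distance d=16 (to screen)): x=-609948/26845 (≈-22.7211) theta=-10988/26845 (≈-0.4093)
|theta_initial|=0.4000 |theta_final|=10988/26845 (≈0.4093) -> increased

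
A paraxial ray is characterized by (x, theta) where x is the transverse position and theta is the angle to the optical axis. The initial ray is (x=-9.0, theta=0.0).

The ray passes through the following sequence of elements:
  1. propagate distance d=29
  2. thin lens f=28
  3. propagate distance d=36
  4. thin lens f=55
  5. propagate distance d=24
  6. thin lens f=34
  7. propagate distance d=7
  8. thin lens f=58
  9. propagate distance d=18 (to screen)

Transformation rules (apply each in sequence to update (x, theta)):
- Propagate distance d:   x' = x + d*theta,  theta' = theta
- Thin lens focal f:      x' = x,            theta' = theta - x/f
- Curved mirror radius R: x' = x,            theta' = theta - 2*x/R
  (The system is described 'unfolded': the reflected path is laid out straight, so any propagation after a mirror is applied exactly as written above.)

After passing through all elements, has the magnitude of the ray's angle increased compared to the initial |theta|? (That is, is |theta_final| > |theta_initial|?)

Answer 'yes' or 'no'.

Answer: yes

Derivation:
Initial: x=-9.0000 theta=0.0000
After 1 (propagate distance d=29): x=-9.0000 theta=0.0000
After 2 (thin lens f=28): x=-9.0000 theta=9/28 (≈0.3214)
After 3 (propagate distance d=36): x=18/7 (≈2.5714) theta=9/28 (≈0.3214)
After 4 (thin lens f=55): x=18/7 (≈2.5714) theta=423/1540 (≈0.2747)
After 5 (propagate distance d=24): x=504/55 (≈9.1636) theta=423/1540 (≈0.2747)
After 6 (thin lens f=34): x=504/55 (≈9.1636) theta=27/5236 (≈0.0052)
After 7 (propagate distance d=7): x=34407/3740 (≈9.1997) theta=27/5236 (≈0.0052)
After 8 (thin lens f=58): x=34407/3740 (≈9.1997) theta=-13707/89320 (≈-0.1535)
After 9 (propagate distance d=18 (to screen)): x=488745/75922 (≈6.4375) theta=-13707/89320 (≈-0.1535)
|theta_initial|=0.0000 |theta_final|=13707/89320 (≈0.1535) -> increased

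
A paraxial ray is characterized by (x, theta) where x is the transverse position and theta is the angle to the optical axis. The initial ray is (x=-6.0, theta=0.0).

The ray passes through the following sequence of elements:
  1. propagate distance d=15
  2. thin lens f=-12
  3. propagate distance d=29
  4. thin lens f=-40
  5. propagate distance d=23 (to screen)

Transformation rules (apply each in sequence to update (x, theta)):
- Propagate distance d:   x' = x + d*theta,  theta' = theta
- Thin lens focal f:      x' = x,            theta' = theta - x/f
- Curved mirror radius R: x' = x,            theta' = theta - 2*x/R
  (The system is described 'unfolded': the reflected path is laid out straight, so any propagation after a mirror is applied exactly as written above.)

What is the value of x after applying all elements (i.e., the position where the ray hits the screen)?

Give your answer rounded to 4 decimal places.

Answer: -43.7875

Derivation:
Initial: x=-6.0000 theta=0.0000
After 1 (propagate distance d=15): x=-6.0000 theta=0.0000
After 2 (thin lens f=-12): x=-6.0000 theta=-0.5000
After 3 (propagate distance d=29): x=-20.5000 theta=-0.5000
After 4 (thin lens f=-40): x=-20.5000 theta=-1.0125
After 5 (propagate distance d=23 (to screen)): x=-43.7875 theta=-1.0125
Rounded to 4 decimal places: x = -43.7875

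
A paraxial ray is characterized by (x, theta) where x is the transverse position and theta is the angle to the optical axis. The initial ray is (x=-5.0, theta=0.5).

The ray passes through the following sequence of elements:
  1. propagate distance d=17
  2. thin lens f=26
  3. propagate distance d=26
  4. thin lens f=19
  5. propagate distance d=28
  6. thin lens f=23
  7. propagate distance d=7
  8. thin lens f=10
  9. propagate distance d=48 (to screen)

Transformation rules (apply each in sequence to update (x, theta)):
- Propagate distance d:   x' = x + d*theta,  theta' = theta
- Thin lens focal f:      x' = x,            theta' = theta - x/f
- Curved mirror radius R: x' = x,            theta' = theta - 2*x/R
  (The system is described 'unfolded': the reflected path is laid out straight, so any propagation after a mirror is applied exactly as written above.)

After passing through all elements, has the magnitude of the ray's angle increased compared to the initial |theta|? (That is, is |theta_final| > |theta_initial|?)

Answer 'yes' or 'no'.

Answer: yes

Derivation:
Initial: x=-5.0000 theta=0.5000
After 1 (propagate distance d=17): x=3.5000 theta=0.5000
After 2 (thin lens f=26): x=3.5000 theta=19/52 (≈0.3654)
After 3 (propagate distance d=26): x=13.0000 theta=19/52 (≈0.3654)
After 4 (thin lens f=19): x=13.0000 theta=-315/988 (≈-0.3188)
After 5 (propagate distance d=28): x=1006/247 (≈4.0729) theta=-315/988 (≈-0.3188)
After 6 (thin lens f=23): x=1006/247 (≈4.0729) theta=-11269/22724 (≈-0.4959)
After 7 (propagate distance d=7): x=13669/22724 (≈0.6015) theta=-11269/22724 (≈-0.4959)
After 8 (thin lens f=10): x=13669/22724 (≈0.6015) theta=-126359/227240 (≈-0.5561)
After 9 (propagate distance d=48 (to screen)): x=-2964271/113620 (≈-26.0893) theta=-126359/227240 (≈-0.5561)
|theta_initial|=0.5000 |theta_final|=126359/227240 (≈0.5561) -> increased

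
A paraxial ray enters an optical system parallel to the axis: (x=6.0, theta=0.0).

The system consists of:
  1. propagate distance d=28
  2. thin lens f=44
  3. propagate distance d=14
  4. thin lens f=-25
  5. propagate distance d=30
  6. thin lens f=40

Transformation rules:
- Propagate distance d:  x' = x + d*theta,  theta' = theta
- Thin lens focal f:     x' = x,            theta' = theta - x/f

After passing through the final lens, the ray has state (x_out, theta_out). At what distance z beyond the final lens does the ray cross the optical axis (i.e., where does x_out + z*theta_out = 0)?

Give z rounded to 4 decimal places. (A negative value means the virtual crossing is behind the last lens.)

Initial: x=6.0000 theta=0.0000
After 1 (propagate distance d=28): x=6.0000 theta=0.0000
After 2 (thin lens f=44): x=6.0000 theta=-3/22 (≈-0.1364)
After 3 (propagate distance d=14): x=45/11 (≈4.0909) theta=-3/22 (≈-0.1364)
After 4 (thin lens f=-25): x=45/11 (≈4.0909) theta=3/110 (≈0.0273)
After 5 (propagate distance d=30): x=54/11 (≈4.9091) theta=3/110 (≈0.0273)
After 6 (thin lens f=40): x=54/11 (≈4.9091) theta=-21/220 (≈-0.0955)
z_focus = -x_out/theta_out = -(54/11)/(-21/220) = 360/7 ≈ 51.4286
Rounded to 4 decimal places: z = 51.4286

Answer: 51.4286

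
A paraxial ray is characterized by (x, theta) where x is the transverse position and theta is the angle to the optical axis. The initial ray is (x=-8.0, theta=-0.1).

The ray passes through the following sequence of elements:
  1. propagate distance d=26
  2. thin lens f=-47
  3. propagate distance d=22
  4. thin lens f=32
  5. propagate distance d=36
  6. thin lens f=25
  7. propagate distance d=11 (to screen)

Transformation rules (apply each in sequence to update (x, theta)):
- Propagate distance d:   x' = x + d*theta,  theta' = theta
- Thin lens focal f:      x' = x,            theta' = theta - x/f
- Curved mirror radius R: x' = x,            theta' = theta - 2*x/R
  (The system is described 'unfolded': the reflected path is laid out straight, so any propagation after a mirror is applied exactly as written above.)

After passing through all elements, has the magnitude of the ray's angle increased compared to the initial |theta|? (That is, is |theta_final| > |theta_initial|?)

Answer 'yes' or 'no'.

Initial: x=-8.0000 theta=-0.1000
After 1 (propagate distance d=26): x=-10.6000 theta=-0.1000
After 2 (thin lens f=-47): x=-10.6000 theta=-153/470 (≈-0.3255)
After 3 (propagate distance d=22): x=-4174/235 (≈-17.7617) theta=-153/470 (≈-0.3255)
After 4 (thin lens f=32): x=-4174/235 (≈-17.7617) theta=863/3760 (≈0.2295)
After 5 (propagate distance d=36): x=-8929/940 (≈-9.4989) theta=863/3760 (≈0.2295)
After 6 (thin lens f=25): x=-8929/940 (≈-9.4989) theta=57291/94000 (≈0.6095)
After 7 (propagate distance d=11 (to screen)): x=-262699/94000 (≈-2.7947) theta=57291/94000 (≈0.6095)
|theta_initial|=0.1000 |theta_final|=57291/94000 (≈0.6095) -> increased

Answer: yes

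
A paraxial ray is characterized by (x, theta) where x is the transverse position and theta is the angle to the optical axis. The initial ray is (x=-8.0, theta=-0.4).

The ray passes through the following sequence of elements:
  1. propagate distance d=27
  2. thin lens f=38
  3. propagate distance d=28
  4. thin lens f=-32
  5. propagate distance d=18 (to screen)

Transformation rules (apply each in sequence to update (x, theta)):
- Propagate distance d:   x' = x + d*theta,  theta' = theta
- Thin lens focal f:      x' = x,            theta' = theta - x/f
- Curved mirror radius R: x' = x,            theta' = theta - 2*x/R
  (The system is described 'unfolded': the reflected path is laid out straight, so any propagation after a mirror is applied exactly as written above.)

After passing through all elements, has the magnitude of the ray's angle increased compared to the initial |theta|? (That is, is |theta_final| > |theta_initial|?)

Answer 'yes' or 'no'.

Initial: x=-8.0000 theta=-0.4000
After 1 (propagate distance d=27): x=-18.8000 theta=-0.4000
After 2 (thin lens f=38): x=-18.8000 theta=9/95 (≈0.0947)
After 3 (propagate distance d=28): x=-1534/95 (≈-16.1474) theta=9/95 (≈0.0947)
After 4 (thin lens f=-32): x=-1534/95 (≈-16.1474) theta=-623/1520 (≈-0.4099)
After 5 (propagate distance d=18 (to screen)): x=-23.5250 theta=-623/1520 (≈-0.4099)
|theta_initial|=0.4000 |theta_final|=623/1520 (≈0.4099) -> increased

Answer: yes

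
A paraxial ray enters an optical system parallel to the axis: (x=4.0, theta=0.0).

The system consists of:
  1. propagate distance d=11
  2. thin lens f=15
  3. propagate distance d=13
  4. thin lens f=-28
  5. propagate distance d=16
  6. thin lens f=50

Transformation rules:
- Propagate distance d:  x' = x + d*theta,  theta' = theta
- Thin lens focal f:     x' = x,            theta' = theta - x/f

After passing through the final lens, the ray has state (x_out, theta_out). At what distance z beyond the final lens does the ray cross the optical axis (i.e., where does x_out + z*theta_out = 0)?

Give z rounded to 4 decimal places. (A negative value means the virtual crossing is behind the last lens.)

Initial: x=4.0000 theta=0.0000
After 1 (propagate distance d=11): x=4.0000 theta=0.0000
After 2 (thin lens f=15): x=4.0000 theta=-4/15 (≈-0.2667)
After 3 (propagate distance d=13): x=8/15 (≈0.5333) theta=-4/15 (≈-0.2667)
After 4 (thin lens f=-28): x=8/15 (≈0.5333) theta=-26/105 (≈-0.2476)
After 5 (propagate distance d=16): x=-24/7 (≈-3.4286) theta=-26/105 (≈-0.2476)
After 6 (thin lens f=50): x=-24/7 (≈-3.4286) theta=-94/525 (≈-0.1790)
z_focus = -x_out/theta_out = -(-24/7)/(-94/525) = -900/47 ≈ -19.1489
Rounded to 4 decimal places: z = -19.1489

Answer: -19.1489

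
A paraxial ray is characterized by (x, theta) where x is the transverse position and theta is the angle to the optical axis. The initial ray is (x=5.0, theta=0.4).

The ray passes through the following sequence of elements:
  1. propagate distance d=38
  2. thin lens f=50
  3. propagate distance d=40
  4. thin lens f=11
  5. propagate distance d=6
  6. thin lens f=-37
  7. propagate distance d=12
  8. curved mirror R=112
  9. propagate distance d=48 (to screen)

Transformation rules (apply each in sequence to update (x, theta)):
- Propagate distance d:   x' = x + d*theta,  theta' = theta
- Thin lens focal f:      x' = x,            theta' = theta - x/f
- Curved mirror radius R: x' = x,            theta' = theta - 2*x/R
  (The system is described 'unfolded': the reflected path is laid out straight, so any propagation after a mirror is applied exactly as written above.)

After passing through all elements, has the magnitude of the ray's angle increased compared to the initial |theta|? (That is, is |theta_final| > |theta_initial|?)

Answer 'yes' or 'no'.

Initial: x=5.0000 theta=0.4000
After 1 (propagate distance d=38): x=20.2000 theta=0.4000
After 2 (thin lens f=50): x=20.2000 theta=-0.0040
After 3 (propagate distance d=40): x=20.0400 theta=-0.0040
After 4 (thin lens f=11): x=20.0400 theta=-5021/2750 (≈-1.8258)
After 5 (propagate distance d=6): x=12492/1375 (≈9.0851) theta=-5021/2750 (≈-1.8258)
After 6 (thin lens f=-37): x=12492/1375 (≈9.0851) theta=-160793/101750 (≈-1.5803)
After 7 (propagate distance d=12): x=-502554/50875 (≈-9.8782) theta=-160793/101750 (≈-1.5803)
After 8 (curved mirror R=112): x=-502554/50875 (≈-9.8782) theta=-79993/56980 (≈-1.4039)
After 9 (propagate distance d=48 (to screen)): x=-27515778/356125 (≈-77.2644) theta=-79993/56980 (≈-1.4039)
|theta_initial|=0.4000 |theta_final|=79993/56980 (≈1.4039) -> increased

Answer: yes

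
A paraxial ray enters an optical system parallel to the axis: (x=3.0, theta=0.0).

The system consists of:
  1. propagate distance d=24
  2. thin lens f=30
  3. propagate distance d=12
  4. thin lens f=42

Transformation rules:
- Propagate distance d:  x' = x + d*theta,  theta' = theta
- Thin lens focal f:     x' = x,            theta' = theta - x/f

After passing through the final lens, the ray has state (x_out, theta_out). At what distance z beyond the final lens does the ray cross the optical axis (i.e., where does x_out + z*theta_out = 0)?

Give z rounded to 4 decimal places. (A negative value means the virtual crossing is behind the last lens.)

Answer: 12.6000

Derivation:
Initial: x=3.0000 theta=0.0000
After 1 (propagate distance d=24): x=3.0000 theta=0.0000
After 2 (thin lens f=30): x=3.0000 theta=-0.1000
After 3 (propagate distance d=12): x=1.8000 theta=-0.1000
After 4 (thin lens f=42): x=1.8000 theta=-1/7 (≈-0.1429)
z_focus = -x_out/theta_out = -(1.8000)/(-1/7) = 12.6000
Rounded to 4 decimal places: z = 12.6000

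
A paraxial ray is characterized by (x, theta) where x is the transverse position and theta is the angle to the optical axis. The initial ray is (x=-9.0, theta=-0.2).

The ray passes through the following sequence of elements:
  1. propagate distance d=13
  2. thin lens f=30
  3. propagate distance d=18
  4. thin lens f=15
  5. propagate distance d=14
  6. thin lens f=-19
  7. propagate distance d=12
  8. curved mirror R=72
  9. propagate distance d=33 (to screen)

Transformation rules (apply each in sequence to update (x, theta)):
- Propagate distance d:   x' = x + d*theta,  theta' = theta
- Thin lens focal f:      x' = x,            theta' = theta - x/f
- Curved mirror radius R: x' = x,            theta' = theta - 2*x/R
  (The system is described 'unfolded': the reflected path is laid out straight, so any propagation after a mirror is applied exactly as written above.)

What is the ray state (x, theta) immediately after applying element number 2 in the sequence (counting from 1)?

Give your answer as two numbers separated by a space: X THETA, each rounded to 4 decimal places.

Initial: x=-9.0000 theta=-0.2000
After 1 (propagate distance d=13): x=-11.6000 theta=-0.2000
After 2 (thin lens f=30): x=-11.6000 theta=14/75 (≈0.1867)
Rounded to 4 decimal places: x = -11.6000, theta = 0.1867

Answer: -11.6000 0.1867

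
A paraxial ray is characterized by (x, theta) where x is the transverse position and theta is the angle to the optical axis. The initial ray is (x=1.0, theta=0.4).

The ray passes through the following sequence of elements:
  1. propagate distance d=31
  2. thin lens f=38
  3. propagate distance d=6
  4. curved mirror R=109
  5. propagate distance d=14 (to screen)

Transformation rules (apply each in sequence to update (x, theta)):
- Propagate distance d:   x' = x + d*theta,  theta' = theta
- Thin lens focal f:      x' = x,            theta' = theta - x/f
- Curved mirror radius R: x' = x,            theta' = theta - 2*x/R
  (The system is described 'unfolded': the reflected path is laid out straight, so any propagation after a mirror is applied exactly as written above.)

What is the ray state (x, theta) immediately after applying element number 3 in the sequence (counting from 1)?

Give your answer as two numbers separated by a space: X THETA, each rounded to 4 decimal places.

Initial: x=1.0000 theta=0.4000
After 1 (propagate distance d=31): x=13.4000 theta=0.4000
After 2 (thin lens f=38): x=13.4000 theta=9/190 (≈0.0474)
After 3 (propagate distance d=6): x=260/19 (≈13.6842) theta=9/190 (≈0.0474)
Rounded to 4 decimal places: x = 13.6842, theta = 0.0474

Answer: 13.6842 0.0474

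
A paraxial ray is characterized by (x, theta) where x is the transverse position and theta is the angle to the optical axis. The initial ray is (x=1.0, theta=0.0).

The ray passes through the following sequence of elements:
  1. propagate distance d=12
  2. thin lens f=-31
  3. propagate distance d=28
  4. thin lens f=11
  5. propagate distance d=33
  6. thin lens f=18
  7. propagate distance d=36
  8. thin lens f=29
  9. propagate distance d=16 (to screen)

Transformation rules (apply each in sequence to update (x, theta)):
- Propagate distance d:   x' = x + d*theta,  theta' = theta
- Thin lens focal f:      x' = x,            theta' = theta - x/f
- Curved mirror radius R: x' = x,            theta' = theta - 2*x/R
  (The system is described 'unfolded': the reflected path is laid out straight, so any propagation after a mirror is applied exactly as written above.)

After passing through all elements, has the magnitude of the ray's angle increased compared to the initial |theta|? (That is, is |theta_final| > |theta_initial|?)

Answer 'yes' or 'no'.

Initial: x=1.0000 theta=0.0000
After 1 (propagate distance d=12): x=1.0000 theta=0.0000
After 2 (thin lens f=-31): x=1.0000 theta=1/31 (≈0.0323)
After 3 (propagate distance d=28): x=59/31 (≈1.9032) theta=1/31 (≈0.0323)
After 4 (thin lens f=11): x=59/31 (≈1.9032) theta=-48/341 (≈-0.1408)
After 5 (propagate distance d=33): x=-85/31 (≈-2.7419) theta=-48/341 (≈-0.1408)
After 6 (thin lens f=18): x=-85/31 (≈-2.7419) theta=71/6138 (≈0.0116)
After 7 (propagate distance d=36): x=-793/341 (≈-2.3255) theta=71/6138 (≈0.0116)
After 8 (thin lens f=29): x=-793/341 (≈-2.3255) theta=16333/178002 (≈0.0918)
After 9 (propagate distance d=16 (to screen)): x=-76309/89001 (≈-0.8574) theta=16333/178002 (≈0.0918)
|theta_initial|=0.0000 |theta_final|=16333/178002 (≈0.0918) -> increased

Answer: yes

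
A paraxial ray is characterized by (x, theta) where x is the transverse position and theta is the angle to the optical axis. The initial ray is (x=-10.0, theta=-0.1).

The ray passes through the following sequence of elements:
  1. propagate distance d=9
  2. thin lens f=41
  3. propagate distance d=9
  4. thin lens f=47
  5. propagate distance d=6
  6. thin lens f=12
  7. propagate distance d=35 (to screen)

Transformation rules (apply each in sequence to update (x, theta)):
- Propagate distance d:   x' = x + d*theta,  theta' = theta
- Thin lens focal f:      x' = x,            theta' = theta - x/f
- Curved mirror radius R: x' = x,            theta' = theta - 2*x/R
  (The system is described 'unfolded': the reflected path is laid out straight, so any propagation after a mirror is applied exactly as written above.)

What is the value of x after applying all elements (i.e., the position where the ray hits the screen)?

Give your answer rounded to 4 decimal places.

Initial: x=-10.0000 theta=-0.1000
After 1 (propagate distance d=9): x=-10.9000 theta=-0.1000
After 2 (thin lens f=41): x=-10.9000 theta=34/205 (≈0.1659)
After 3 (propagate distance d=9): x=-3857/410 (≈-9.4073) theta=34/205 (≈0.1659)
After 4 (thin lens f=47): x=-3857/410 (≈-9.4073) theta=7053/19270 (≈0.3660)
After 5 (propagate distance d=6): x=-138961/19270 (≈-7.2113) theta=7053/19270 (≈0.3660)
After 6 (thin lens f=12): x=-138961/19270 (≈-7.2113) theta=223597/231240 (≈0.9669)
After 7 (propagate distance d=35 (to screen)): x=131029/4920 (≈26.6319) theta=223597/231240 (≈0.9669)
Rounded to 4 decimal places: x = 26.6319

Answer: 26.6319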